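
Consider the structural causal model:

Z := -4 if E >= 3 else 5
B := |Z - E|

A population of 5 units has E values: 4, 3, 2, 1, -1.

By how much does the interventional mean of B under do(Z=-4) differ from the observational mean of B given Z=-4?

Every unit gets Z=-4 under the intervention. B values become 8, 7, 6, 5, 3; E[B|do(Z=-4)] = 5.8.
Observing Z=-4 restricts to units where Z's equation naturally yields -4: E ∈ {4, 3}. In that subpopulation B = 8, 7, mean 7.5.
Difference = 5.8 − 7.5 = -1.7.

-1.7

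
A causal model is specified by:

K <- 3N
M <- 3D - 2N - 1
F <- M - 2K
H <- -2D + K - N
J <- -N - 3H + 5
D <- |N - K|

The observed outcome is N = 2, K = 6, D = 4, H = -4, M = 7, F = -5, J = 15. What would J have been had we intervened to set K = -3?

48

Under do(K=-3), the mechanism K <- 3N is discarded; K is fixed at -3.
D = |N - K|  [with N=2, K=-3]  = 5
H = -2D + K - N  [with D=5, K=-3, N=2]  = -15
J = -N - 3H + 5  [with N=2, H=-15]  = 48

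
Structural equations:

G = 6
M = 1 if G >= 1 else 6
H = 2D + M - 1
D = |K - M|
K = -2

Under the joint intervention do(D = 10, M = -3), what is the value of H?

16

The joint intervention fixes D = 10, M = -3, removing each variable's own equation.
H = 2D + M - 1  [with D=10, M=-3]  = 16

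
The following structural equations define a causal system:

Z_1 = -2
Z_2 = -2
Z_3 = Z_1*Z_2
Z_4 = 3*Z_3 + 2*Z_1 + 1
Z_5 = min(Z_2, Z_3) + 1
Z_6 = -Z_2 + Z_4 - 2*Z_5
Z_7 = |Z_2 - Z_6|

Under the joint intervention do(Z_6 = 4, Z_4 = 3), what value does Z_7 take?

Under do(Z_6 = 4, Z_4 = 3), each intervened variable's structural equation is replaced by its fixed value.
Z_7 = |Z_2 - Z_6|  [with Z_2=-2, Z_6=4]  = 6

6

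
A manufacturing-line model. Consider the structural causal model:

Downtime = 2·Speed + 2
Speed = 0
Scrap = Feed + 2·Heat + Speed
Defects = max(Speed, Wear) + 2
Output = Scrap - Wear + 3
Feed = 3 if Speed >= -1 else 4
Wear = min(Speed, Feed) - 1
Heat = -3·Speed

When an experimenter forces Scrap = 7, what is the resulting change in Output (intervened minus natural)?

Intervening sets Scrap = 7 and removes its equation (Scrap = Feed + 2·Heat + Speed).
Feed = 3 if Speed >= -1 else 4  [with Speed=0]  = 3
Wear = min(Speed, Feed) - 1  [with Speed=0, Feed=3]  = -1
Output = Scrap - Wear + 3  [with Scrap=7, Wear=-1]  = 11
Without intervention: Feed = 3 if Speed >= -1 else 4  [with Speed=0]  = 3; Heat = -3·Speed  [with Speed=0]  = 0; Wear = min(Speed, Feed) - 1  [with Speed=0, Feed=3]  = -1; Scrap = Feed + 2·Heat + Speed  [with Feed=3, Heat=0, Speed=0]  = 3; Output = Scrap - Wear + 3  [with Scrap=3, Wear=-1]  = 7.
Change = 11 − 7 = 4.

4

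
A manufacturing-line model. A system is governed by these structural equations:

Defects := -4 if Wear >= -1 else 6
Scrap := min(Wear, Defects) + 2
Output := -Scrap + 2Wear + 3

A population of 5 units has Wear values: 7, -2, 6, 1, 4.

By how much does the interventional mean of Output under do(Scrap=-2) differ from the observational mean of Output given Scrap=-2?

-2.6

Every unit gets Scrap=-2 under the intervention. Output values become 19, 1, 17, 7, 13; E[Output|do(Scrap=-2)] = 11.4.
E[Output|Scrap=-2] averages over only the 4 units with Scrap=-2 (Wear = 7, 6, 1, 4): Output = 19, 17, 7, 13, mean 14.
Difference = 11.4 − 14 = -2.6.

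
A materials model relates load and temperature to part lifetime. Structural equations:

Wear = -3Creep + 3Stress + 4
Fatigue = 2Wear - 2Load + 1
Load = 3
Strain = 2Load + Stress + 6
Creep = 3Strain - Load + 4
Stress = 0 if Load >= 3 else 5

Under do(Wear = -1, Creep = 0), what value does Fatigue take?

-7

Setting Wear = -1, Creep = 0 by intervention discards those variables' equations.
Fatigue = 2Wear - 2Load + 1  [with Wear=-1, Load=3]  = -7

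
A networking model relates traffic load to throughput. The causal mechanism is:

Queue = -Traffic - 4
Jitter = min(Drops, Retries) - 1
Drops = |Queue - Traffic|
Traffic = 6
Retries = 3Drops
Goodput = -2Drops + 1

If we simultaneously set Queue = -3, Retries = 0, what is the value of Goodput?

-17

The joint intervention fixes Queue = -3, Retries = 0, removing each variable's own equation.
Drops = |Queue - Traffic|  [with Queue=-3, Traffic=6]  = 9
Goodput = -2Drops + 1  [with Drops=9]  = -17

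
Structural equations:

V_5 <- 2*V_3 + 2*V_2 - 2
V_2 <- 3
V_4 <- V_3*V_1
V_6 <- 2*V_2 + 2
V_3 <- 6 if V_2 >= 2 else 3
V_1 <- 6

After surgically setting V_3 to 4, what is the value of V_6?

8

The intervention breaks the incoming arrows to V_3: V_3 <- 6 if V_2 >= 2 else 3 no longer applies, and V_3 = 4.
No directed path runs from V_3 to V_6, so V_6 keeps its natural value.
V_6 = 2*V_2 + 2  [with V_2=3]  = 8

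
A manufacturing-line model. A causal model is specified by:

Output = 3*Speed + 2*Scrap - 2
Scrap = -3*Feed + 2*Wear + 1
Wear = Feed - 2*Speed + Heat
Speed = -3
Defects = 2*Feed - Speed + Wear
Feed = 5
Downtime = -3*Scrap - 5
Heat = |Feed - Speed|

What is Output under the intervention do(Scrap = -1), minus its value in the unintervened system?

-50

Intervening sets Scrap = -1 and removes its equation (Scrap = -3*Feed + 2*Wear + 1).
Output = 3*Speed + 2*Scrap - 2  [with Speed=-3, Scrap=-1]  = -13
Without intervention: Heat = |Feed - Speed|  [with Feed=5, Speed=-3]  = 8; Wear = Feed - 2*Speed + Heat  [with Feed=5, Speed=-3, Heat=8]  = 19; Scrap = -3*Feed + 2*Wear + 1  [with Feed=5, Wear=19]  = 24; Output = 3*Speed + 2*Scrap - 2  [with Speed=-3, Scrap=24]  = 37.
Change = -13 − 37 = -50.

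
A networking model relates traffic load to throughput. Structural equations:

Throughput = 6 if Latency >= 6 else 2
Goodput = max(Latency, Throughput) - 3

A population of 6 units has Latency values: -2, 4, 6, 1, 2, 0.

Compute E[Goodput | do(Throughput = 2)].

0

The intervention sets Throughput=2 in all 6 units regardless of Latency. Recomputing Goodput per unit gives -1, 1, 3, -1, -1, -1; average 0.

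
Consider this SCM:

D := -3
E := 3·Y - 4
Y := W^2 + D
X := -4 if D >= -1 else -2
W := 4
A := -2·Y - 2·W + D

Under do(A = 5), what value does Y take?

13

Under do(A=5), the mechanism A := -2·Y - 2·W + D is discarded; A is fixed at 5.
Since Y is not a descendant of the intervened variable, it is unaffected.
Y = W^2 + D  [with W=4, D=-3]  = 13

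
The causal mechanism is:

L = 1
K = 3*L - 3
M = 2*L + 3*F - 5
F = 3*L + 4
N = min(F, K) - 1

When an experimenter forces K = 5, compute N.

The intervention breaks the incoming arrows to K: K = 3*L - 3 no longer applies, and K = 5.
F = 3*L + 4  [with L=1]  = 7
N = min(F, K) - 1  [with F=7, K=5]  = 4

4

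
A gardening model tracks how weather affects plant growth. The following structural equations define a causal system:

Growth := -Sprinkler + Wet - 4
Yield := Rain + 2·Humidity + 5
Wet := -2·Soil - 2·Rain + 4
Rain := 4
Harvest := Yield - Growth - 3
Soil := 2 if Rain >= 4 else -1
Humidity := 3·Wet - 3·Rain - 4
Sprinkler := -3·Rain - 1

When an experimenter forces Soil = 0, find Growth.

5

do(Soil=0) replaces the equation Soil := 2 if Rain >= 4 else -1 with the constant Soil = 0.
Sprinkler = -3·Rain - 1  [with Rain=4]  = -13
Wet = -2·Soil - 2·Rain + 4  [with Soil=0, Rain=4]  = -4
Growth = -Sprinkler + Wet - 4  [with Sprinkler=-13, Wet=-4]  = 5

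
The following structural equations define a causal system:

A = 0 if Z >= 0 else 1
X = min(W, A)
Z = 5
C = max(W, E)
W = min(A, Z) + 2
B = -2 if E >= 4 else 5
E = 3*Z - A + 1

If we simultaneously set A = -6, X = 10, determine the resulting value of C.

Setting A = -6, X = 10 by intervention discards those variables' equations.
E = 3*Z - A + 1  [with Z=5, A=-6]  = 22
W = min(A, Z) + 2  [with A=-6, Z=5]  = -4
C = max(W, E)  [with W=-4, E=22]  = 22

22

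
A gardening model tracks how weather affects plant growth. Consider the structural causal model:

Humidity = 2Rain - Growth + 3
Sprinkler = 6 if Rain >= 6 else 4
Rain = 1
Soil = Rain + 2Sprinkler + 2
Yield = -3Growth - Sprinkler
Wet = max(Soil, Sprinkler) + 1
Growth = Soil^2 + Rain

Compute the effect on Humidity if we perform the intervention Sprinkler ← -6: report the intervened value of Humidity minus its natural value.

Under do(Sprinkler=-6), the mechanism Sprinkler = 6 if Rain >= 6 else 4 is discarded; Sprinkler is fixed at -6.
Soil = Rain + 2Sprinkler + 2  [with Rain=1, Sprinkler=-6]  = -9
Growth = Soil^2 + Rain  [with Soil=-9, Rain=1]  = 82
Humidity = 2Rain - Growth + 3  [with Rain=1, Growth=82]  = -77
Without intervention: Sprinkler = 6 if Rain >= 6 else 4  [with Rain=1]  = 4; Soil = Rain + 2Sprinkler + 2  [with Rain=1, Sprinkler=4]  = 11; Growth = Soil^2 + Rain  [with Soil=11, Rain=1]  = 122; Humidity = 2Rain - Growth + 3  [with Rain=1, Growth=122]  = -117.
Change = -77 − (-117) = 40.

40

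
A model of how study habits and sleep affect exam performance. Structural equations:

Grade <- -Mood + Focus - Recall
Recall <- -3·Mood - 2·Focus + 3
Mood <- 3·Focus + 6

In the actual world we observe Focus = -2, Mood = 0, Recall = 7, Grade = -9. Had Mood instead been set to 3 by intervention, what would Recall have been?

-2

The intervention breaks the incoming arrows to Mood: Mood <- 3·Focus + 6 no longer applies, and Mood = 3.
Recall = -3·Mood - 2·Focus + 3  [with Mood=3, Focus=-2]  = -2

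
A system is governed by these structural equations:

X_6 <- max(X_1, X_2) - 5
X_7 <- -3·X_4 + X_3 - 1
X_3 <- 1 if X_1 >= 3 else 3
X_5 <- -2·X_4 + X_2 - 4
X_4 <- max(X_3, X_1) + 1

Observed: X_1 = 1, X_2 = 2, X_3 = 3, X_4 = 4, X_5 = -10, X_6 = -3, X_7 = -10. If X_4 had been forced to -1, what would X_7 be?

The intervention breaks the incoming arrows to X_4: X_4 <- max(X_3, X_1) + 1 no longer applies, and X_4 = -1.
X_3 = 1 if X_1 >= 3 else 3  [with X_1=1]  = 3
X_7 = -3·X_4 + X_3 - 1  [with X_4=-1, X_3=3]  = 5

5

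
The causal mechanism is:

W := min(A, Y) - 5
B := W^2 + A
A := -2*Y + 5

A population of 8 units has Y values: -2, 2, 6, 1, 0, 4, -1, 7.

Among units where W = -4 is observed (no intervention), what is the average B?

Conditioning on W=-4 selects the 2 unit(s) with Y ∈ {2, 1}. Their B values: 17, 19. Mean = 18.

18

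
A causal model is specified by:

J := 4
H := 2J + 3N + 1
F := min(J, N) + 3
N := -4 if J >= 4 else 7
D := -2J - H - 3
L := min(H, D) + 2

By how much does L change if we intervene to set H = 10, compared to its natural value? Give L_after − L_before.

The intervention breaks the incoming arrows to H: H := 2J + 3N + 1 no longer applies, and H = 10.
D = -2J - H - 3  [with J=4, H=10]  = -21
L = min(H, D) + 2  [with H=10, D=-21]  = -19
Without intervention: N = -4 if J >= 4 else 7  [with J=4]  = -4; H = 2J + 3N + 1  [with J=4, N=-4]  = -3; D = -2J - H - 3  [with J=4, H=-3]  = -8; L = min(H, D) + 2  [with H=-3, D=-8]  = -6.
Change = -19 − (-6) = -13.

-13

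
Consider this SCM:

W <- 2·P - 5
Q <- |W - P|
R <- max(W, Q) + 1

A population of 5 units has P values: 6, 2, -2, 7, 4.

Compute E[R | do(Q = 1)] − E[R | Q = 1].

Under do(Q=1), Q's equation is replaced by Q=1 for every unit. Per-unit R: 8, 2, 2, 10, 4. Mean = 5.2.
E[R|Q=1] averages over only the 2 units with Q=1 (P = 6, 4): R = 8, 4, mean 6.
Difference = 5.2 − 6 = -0.8.

-0.8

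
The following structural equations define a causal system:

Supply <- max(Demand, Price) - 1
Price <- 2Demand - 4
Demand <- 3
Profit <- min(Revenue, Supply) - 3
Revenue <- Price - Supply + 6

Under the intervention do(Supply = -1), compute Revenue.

9

The intervention breaks the incoming arrows to Supply: Supply <- max(Demand, Price) - 1 no longer applies, and Supply = -1.
Price = 2Demand - 4  [with Demand=3]  = 2
Revenue = Price - Supply + 6  [with Price=2, Supply=-1]  = 9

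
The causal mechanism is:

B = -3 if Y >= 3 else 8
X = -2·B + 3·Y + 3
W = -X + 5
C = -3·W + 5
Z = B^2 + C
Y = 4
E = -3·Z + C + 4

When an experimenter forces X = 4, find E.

-27

The intervention breaks the incoming arrows to X: X = -2·B + 3·Y + 3 no longer applies, and X = 4.
B = -3 if Y >= 3 else 8  [with Y=4]  = -3
W = -X + 5  [with X=4]  = 1
C = -3·W + 5  [with W=1]  = 2
Z = B^2 + C  [with B=-3, C=2]  = 11
E = -3·Z + C + 4  [with Z=11, C=2]  = -27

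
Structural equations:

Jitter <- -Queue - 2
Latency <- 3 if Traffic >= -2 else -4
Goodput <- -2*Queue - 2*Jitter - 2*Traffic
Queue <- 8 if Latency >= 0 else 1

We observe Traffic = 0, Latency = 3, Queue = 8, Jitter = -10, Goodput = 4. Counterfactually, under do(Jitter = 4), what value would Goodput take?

Intervening sets Jitter = 4 and removes its equation (Jitter <- -Queue - 2).
Latency = 3 if Traffic >= -2 else -4  [with Traffic=0]  = 3
Queue = 8 if Latency >= 0 else 1  [with Latency=3]  = 8
Goodput = -2*Queue - 2*Jitter - 2*Traffic  [with Queue=8, Jitter=4, Traffic=0]  = -24

-24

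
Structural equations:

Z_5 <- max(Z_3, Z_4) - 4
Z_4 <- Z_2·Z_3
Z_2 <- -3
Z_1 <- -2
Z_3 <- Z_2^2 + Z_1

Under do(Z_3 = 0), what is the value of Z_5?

do(Z_3=0) replaces the equation Z_3 <- Z_2^2 + Z_1 with the constant Z_3 = 0.
Z_4 = Z_2·Z_3  [with Z_2=-3, Z_3=0]  = 0
Z_5 = max(Z_3, Z_4) - 4  [with Z_3=0, Z_4=0]  = -4

-4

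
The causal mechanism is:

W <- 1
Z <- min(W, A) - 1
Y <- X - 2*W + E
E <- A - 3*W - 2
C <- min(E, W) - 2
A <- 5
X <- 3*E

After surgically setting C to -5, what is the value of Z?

0

Intervening sets C = -5 and removes its equation (C <- min(E, W) - 2).
No directed path runs from C to Z, so Z keeps its natural value.
Z = min(W, A) - 1  [with W=1, A=5]  = 0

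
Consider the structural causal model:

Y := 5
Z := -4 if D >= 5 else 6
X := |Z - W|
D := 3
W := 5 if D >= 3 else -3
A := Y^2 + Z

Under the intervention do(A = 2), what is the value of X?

do(A=2) replaces the equation A := Y^2 + Z with the constant A = 2.
Since X is not a descendant of the intervened variable, it is unaffected.
W = 5 if D >= 3 else -3  [with D=3]  = 5
Z = -4 if D >= 5 else 6  [with D=3]  = 6
X = |Z - W|  [with Z=6, W=5]  = 1

1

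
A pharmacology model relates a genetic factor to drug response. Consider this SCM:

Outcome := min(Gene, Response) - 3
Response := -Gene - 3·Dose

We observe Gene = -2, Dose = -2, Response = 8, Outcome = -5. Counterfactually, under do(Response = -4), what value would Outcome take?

-7

The intervention breaks the incoming arrows to Response: Response := -Gene - 3·Dose no longer applies, and Response = -4.
Outcome = min(Gene, Response) - 3  [with Gene=-2, Response=-4]  = -7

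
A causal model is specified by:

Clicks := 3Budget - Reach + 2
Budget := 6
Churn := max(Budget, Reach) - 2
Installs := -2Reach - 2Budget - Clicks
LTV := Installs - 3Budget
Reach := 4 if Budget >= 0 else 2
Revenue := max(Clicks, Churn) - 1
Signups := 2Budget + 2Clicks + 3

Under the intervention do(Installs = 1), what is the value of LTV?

do(Installs=1) replaces the equation Installs := -2Reach - 2Budget - Clicks with the constant Installs = 1.
LTV = Installs - 3Budget  [with Installs=1, Budget=6]  = -17

-17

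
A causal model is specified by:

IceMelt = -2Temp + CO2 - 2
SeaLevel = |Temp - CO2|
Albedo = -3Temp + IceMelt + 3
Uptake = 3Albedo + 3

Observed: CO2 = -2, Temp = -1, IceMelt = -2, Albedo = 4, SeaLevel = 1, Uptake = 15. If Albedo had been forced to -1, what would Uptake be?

0

Under do(Albedo=-1), the mechanism Albedo = -3Temp + IceMelt + 3 is discarded; Albedo is fixed at -1.
Uptake = 3Albedo + 3  [with Albedo=-1]  = 0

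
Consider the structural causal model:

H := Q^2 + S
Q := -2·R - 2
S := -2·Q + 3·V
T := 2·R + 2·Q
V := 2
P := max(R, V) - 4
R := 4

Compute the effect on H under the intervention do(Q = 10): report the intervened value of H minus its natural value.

-40

do(Q=10) replaces the equation Q := -2·R - 2 with the constant Q = 10.
S = -2·Q + 3·V  [with Q=10, V=2]  = -14
H = Q^2 + S  [with Q=10, S=-14]  = 86
Without intervention: Q = -2·R - 2  [with R=4]  = -10; S = -2·Q + 3·V  [with Q=-10, V=2]  = 26; H = Q^2 + S  [with Q=-10, S=26]  = 126.
Change = 86 − 126 = -40.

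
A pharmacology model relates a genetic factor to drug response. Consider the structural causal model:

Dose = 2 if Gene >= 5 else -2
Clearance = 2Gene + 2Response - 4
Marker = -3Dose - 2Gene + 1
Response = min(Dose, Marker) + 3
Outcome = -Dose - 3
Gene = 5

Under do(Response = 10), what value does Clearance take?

Intervening sets Response = 10 and removes its equation (Response = min(Dose, Marker) + 3).
Clearance = 2Gene + 2Response - 4  [with Gene=5, Response=10]  = 26

26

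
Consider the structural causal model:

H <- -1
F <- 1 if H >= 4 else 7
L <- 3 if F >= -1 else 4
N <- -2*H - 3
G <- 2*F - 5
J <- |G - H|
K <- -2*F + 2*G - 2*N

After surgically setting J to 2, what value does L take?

3

do(J=2) replaces the equation J <- |G - H| with the constant J = 2.
L is not downstream of the intervention, so its value is determined by the original equations.
F = 1 if H >= 4 else 7  [with H=-1]  = 7
L = 3 if F >= -1 else 4  [with F=7]  = 3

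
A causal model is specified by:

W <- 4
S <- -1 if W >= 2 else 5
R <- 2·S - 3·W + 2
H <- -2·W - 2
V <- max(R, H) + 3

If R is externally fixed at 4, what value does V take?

do(R=4) replaces the equation R <- 2·S - 3·W + 2 with the constant R = 4.
H = -2·W - 2  [with W=4]  = -10
V = max(R, H) + 3  [with R=4, H=-10]  = 7

7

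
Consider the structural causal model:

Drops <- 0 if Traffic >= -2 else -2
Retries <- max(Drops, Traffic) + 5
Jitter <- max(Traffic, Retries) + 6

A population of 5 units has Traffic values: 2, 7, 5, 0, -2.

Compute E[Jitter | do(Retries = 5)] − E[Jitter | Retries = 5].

The intervention sets Retries=5 in all 5 units regardless of Traffic. Recomputing Jitter per unit gives 11, 13, 11, 11, 11; average 11.4.
E[Jitter|Retries=5] averages over only the 2 units with Retries=5 (Traffic = 0, -2): Jitter = 11, 11, mean 11.
Difference = 11.4 − 11 = 0.4.

0.4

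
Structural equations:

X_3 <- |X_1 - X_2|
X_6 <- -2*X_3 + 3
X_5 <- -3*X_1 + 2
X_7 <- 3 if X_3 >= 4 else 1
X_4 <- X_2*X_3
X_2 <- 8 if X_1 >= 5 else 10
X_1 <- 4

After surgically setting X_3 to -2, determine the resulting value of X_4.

-20

The intervention breaks the incoming arrows to X_3: X_3 <- |X_1 - X_2| no longer applies, and X_3 = -2.
X_2 = 8 if X_1 >= 5 else 10  [with X_1=4]  = 10
X_4 = X_2*X_3  [with X_2=10, X_3=-2]  = -20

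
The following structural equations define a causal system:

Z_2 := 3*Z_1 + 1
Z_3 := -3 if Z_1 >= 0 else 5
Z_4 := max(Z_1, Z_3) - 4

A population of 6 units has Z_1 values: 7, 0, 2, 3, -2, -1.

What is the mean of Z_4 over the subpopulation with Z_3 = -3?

-1

Conditioning on Z_3=-3 selects the 4 unit(s) with Z_1 ∈ {7, 0, 2, 3}. Their Z_4 values: 3, -4, -2, -1. Mean = -1.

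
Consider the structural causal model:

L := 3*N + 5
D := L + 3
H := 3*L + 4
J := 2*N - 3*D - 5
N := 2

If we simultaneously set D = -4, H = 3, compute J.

The joint intervention fixes D = -4, H = 3, removing each variable's own equation.
J = 2*N - 3*D - 5  [with N=2, D=-4]  = 11

11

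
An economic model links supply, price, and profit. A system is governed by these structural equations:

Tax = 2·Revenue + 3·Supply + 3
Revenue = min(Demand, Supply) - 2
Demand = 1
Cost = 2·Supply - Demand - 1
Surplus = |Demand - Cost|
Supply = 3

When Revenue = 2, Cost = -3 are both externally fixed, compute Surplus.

The joint intervention fixes Revenue = 2, Cost = -3, removing each variable's own equation.
Surplus = |Demand - Cost|  [with Demand=1, Cost=-3]  = 4

4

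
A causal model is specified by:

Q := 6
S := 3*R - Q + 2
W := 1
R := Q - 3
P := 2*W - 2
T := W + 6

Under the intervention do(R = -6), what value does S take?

Intervening sets R = -6 and removes its equation (R := Q - 3).
S = 3*R - Q + 2  [with R=-6, Q=6]  = -22

-22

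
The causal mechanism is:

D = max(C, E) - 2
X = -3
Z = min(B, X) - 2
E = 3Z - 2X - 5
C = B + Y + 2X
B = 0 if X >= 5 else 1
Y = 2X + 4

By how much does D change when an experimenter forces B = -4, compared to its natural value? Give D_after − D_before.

-5

Under do(B=-4), the mechanism B = 0 if X >= 5 else 1 is discarded; B is fixed at -4.
Z = min(B, X) - 2  [with B=-4, X=-3]  = -6
Y = 2X + 4  [with X=-3]  = -2
C = B + Y + 2X  [with B=-4, Y=-2, X=-3]  = -12
E = 3Z - 2X - 5  [with Z=-6, X=-3]  = -17
D = max(C, E) - 2  [with C=-12, E=-17]  = -14
Without intervention: B = 0 if X >= 5 else 1  [with X=-3]  = 1; Z = min(B, X) - 2  [with B=1, X=-3]  = -5; Y = 2X + 4  [with X=-3]  = -2; C = B + Y + 2X  [with B=1, Y=-2, X=-3]  = -7; E = 3Z - 2X - 5  [with Z=-5, X=-3]  = -14; D = max(C, E) - 2  [with C=-7, E=-14]  = -9.
Change = -14 − (-9) = -5.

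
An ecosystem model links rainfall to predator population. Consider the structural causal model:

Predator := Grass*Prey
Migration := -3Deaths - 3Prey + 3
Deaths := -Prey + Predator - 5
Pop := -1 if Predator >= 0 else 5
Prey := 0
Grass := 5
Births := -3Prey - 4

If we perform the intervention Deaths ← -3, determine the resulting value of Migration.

The intervention breaks the incoming arrows to Deaths: Deaths := -Prey + Predator - 5 no longer applies, and Deaths = -3.
Migration = -3Deaths - 3Prey + 3  [with Deaths=-3, Prey=0]  = 12

12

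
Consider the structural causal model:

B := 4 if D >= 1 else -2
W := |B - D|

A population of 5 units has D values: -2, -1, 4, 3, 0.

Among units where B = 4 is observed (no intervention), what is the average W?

0.5

Conditioning on B=4 selects the 2 unit(s) with D ∈ {4, 3}. Their W values: 0, 1. Mean = 0.5.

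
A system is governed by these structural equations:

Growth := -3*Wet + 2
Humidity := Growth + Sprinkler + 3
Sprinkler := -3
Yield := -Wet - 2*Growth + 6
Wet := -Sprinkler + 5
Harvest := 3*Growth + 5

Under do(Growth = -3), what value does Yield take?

do(Growth=-3) replaces the equation Growth := -3*Wet + 2 with the constant Growth = -3.
Wet = -Sprinkler + 5  [with Sprinkler=-3]  = 8
Yield = -Wet - 2*Growth + 6  [with Wet=8, Growth=-3]  = 4

4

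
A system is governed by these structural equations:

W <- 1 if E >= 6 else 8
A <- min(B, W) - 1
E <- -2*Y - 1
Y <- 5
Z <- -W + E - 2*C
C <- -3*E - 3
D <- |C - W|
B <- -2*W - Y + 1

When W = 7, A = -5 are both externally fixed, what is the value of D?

23

Under do(W = 7, A = -5), each intervened variable's structural equation is replaced by its fixed value.
E = -2*Y - 1  [with Y=5]  = -11
C = -3*E - 3  [with E=-11]  = 30
D = |C - W|  [with C=30, W=7]  = 23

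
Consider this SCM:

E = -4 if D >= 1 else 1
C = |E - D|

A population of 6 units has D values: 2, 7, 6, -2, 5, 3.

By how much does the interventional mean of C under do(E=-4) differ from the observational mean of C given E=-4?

Under do(E=-4), E's equation is replaced by E=-4 for every unit. Per-unit C: 6, 11, 10, 2, 9, 7. Mean = 7.5.
Conditioning on E=-4 selects the 5 unit(s) with D ∈ {2, 7, 6, 5, 3}. Their C values: 6, 11, 10, 9, 7. Mean = 8.6.
Difference = 7.5 − 8.6 = -1.1.

-1.1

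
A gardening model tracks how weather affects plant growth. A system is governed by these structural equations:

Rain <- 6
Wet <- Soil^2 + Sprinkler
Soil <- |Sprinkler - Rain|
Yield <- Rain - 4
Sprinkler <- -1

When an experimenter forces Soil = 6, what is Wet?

The intervention breaks the incoming arrows to Soil: Soil <- |Sprinkler - Rain| no longer applies, and Soil = 6.
Wet = Soil^2 + Sprinkler  [with Soil=6, Sprinkler=-1]  = 35

35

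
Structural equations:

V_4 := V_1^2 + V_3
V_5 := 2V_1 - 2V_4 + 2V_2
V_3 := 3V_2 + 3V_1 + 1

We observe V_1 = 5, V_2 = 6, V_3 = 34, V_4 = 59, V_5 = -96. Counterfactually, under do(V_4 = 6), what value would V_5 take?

Intervening sets V_4 = 6 and removes its equation (V_4 := V_1^2 + V_3).
V_5 = 2V_1 - 2V_4 + 2V_2  [with V_1=5, V_4=6, V_2=6]  = 10

10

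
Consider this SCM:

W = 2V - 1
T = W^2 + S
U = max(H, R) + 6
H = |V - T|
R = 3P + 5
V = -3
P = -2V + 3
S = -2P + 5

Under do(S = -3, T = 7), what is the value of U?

The joint intervention fixes S = -3, T = 7, removing each variable's own equation.
P = -2V + 3  [with V=-3]  = 9
H = |V - T|  [with V=-3, T=7]  = 10
R = 3P + 5  [with P=9]  = 32
U = max(H, R) + 6  [with H=10, R=32]  = 38

38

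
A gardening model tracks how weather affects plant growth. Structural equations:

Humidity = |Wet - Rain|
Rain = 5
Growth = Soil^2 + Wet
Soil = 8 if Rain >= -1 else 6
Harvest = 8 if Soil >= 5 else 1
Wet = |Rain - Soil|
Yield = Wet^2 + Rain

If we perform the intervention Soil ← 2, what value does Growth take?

7

Under do(Soil=2), the mechanism Soil = 8 if Rain >= -1 else 6 is discarded; Soil is fixed at 2.
Wet = |Rain - Soil|  [with Rain=5, Soil=2]  = 3
Growth = Soil^2 + Wet  [with Soil=2, Wet=3]  = 7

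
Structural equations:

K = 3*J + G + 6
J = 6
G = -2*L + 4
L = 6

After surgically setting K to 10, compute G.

-8

Under do(K=10), the mechanism K = 3*J + G + 6 is discarded; K is fixed at 10.
Since G is not a descendant of the intervened variable, it is unaffected.
G = -2*L + 4  [with L=6]  = -8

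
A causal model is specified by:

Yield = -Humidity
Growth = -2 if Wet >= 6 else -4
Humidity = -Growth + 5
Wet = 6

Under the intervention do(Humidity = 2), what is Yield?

The intervention breaks the incoming arrows to Humidity: Humidity = -Growth + 5 no longer applies, and Humidity = 2.
Yield = -Humidity  [with Humidity=2]  = -2

-2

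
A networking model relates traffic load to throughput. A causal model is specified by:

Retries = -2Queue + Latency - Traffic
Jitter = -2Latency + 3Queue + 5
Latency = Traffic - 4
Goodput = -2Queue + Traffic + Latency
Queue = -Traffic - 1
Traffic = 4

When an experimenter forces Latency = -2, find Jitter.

do(Latency=-2) replaces the equation Latency = Traffic - 4 with the constant Latency = -2.
Queue = -Traffic - 1  [with Traffic=4]  = -5
Jitter = -2Latency + 3Queue + 5  [with Latency=-2, Queue=-5]  = -6

-6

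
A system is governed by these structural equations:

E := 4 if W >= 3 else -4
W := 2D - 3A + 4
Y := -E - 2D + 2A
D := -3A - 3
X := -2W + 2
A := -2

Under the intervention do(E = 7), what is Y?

Intervening sets E = 7 and removes its equation (E := 4 if W >= 3 else -4).
D = -3A - 3  [with A=-2]  = 3
Y = -E - 2D + 2A  [with E=7, D=3, A=-2]  = -17

-17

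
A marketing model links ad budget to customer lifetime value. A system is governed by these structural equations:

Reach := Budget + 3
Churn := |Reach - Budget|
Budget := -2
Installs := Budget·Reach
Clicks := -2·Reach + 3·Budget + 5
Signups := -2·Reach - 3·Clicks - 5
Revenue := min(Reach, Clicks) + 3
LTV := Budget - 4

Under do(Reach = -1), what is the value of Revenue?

2

Under do(Reach=-1), the mechanism Reach := Budget + 3 is discarded; Reach is fixed at -1.
Clicks = -2·Reach + 3·Budget + 5  [with Reach=-1, Budget=-2]  = 1
Revenue = min(Reach, Clicks) + 3  [with Reach=-1, Clicks=1]  = 2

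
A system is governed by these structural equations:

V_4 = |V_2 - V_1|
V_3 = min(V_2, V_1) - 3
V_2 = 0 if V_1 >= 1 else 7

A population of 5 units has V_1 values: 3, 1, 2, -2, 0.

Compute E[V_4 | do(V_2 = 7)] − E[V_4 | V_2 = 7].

Every unit gets V_2=7 under the intervention. V_4 values become 4, 6, 5, 9, 7; E[V_4|do(V_2=7)] = 6.2.
E[V_4|V_2=7] averages over only the 2 units with V_2=7 (V_1 = -2, 0): V_4 = 9, 7, mean 8.
Difference = 6.2 − 8 = -1.8.

-1.8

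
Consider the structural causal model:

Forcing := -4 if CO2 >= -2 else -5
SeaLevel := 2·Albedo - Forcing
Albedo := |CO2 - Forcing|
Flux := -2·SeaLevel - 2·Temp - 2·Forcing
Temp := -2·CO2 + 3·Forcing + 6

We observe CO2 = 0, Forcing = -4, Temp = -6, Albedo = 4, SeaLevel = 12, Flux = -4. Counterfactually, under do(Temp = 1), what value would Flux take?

The intervention breaks the incoming arrows to Temp: Temp := -2·CO2 + 3·Forcing + 6 no longer applies, and Temp = 1.
Forcing = -4 if CO2 >= -2 else -5  [with CO2=0]  = -4
Albedo = |CO2 - Forcing|  [with CO2=0, Forcing=-4]  = 4
SeaLevel = 2·Albedo - Forcing  [with Albedo=4, Forcing=-4]  = 12
Flux = -2·SeaLevel - 2·Temp - 2·Forcing  [with SeaLevel=12, Temp=1, Forcing=-4]  = -18

-18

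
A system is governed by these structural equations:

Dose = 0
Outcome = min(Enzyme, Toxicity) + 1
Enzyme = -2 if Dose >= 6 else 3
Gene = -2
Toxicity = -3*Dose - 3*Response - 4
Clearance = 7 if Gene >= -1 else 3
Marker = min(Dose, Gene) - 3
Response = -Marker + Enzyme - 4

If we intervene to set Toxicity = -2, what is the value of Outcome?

Intervening sets Toxicity = -2 and removes its equation (Toxicity = -3*Dose - 3*Response - 4).
Enzyme = -2 if Dose >= 6 else 3  [with Dose=0]  = 3
Outcome = min(Enzyme, Toxicity) + 1  [with Enzyme=3, Toxicity=-2]  = -1

-1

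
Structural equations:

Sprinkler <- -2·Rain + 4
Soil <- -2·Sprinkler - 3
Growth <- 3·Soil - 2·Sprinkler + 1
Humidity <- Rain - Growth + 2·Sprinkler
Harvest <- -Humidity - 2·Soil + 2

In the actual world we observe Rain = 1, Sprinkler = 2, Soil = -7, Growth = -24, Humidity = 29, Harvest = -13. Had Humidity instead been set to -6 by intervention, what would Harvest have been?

The intervention breaks the incoming arrows to Humidity: Humidity <- Rain - Growth + 2·Sprinkler no longer applies, and Humidity = -6.
Sprinkler = -2·Rain + 4  [with Rain=1]  = 2
Soil = -2·Sprinkler - 3  [with Sprinkler=2]  = -7
Harvest = -Humidity - 2·Soil + 2  [with Humidity=-6, Soil=-7]  = 22

22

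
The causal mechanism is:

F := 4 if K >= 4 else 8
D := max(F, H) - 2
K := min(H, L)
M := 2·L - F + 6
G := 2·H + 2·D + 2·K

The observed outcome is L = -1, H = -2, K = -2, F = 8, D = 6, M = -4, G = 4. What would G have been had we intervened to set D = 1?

Under do(D=1), the mechanism D := max(F, H) - 2 is discarded; D is fixed at 1.
K = min(H, L)  [with H=-2, L=-1]  = -2
G = 2·H + 2·D + 2·K  [with H=-2, D=1, K=-2]  = -6

-6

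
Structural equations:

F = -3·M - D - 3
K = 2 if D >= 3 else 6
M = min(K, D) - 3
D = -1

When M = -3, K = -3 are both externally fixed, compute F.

7

The joint intervention fixes M = -3, K = -3, removing each variable's own equation.
F = -3·M - D - 3  [with M=-3, D=-1]  = 7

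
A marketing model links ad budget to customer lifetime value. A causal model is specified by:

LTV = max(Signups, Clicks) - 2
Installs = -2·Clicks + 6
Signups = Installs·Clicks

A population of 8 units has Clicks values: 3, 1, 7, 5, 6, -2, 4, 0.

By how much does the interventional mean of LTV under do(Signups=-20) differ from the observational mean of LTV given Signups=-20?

1.5

Every unit gets Signups=-20 under the intervention. LTV values become 1, -1, 5, 3, 4, -4, 2, -2; E[LTV|do(Signups=-20)] = 1.
E[LTV|Signups=-20] averages over only the 2 units with Signups=-20 (Clicks = 5, -2): LTV = 3, -4, mean -0.5.
Difference = 1 − (-0.5) = 1.5.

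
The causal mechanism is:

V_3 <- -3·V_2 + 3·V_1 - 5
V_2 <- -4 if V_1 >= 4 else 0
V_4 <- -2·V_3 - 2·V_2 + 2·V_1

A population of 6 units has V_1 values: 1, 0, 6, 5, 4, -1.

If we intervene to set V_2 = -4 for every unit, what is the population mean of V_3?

14.5

The intervention sets V_2=-4 in all 6 units regardless of V_1. Recomputing V_3 per unit gives 10, 7, 25, 22, 19, 4; average 14.5.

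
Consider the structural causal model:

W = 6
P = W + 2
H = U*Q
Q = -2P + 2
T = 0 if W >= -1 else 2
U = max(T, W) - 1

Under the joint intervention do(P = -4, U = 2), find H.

20

The joint intervention fixes P = -4, U = 2, removing each variable's own equation.
Q = -2P + 2  [with P=-4]  = 10
H = U*Q  [with U=2, Q=10]  = 20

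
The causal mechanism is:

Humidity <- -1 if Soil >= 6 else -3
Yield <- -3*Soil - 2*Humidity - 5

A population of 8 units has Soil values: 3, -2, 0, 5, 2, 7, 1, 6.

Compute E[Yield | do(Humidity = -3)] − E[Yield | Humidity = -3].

-3.75

do(Humidity=-3) breaks Humidity's dependence on Soil. With Humidity=-3 fixed, Yield across the units is -8, 7, 1, -14, -5, -20, -2, -17, mean -7.25.
Conditioning on Humidity=-3 selects the 6 unit(s) with Soil ∈ {3, -2, 0, 5, 2, 1}. Their Yield values: -8, 7, 1, -14, -5, -2. Mean = -3.5.
Difference = -7.25 − (-3.5) = -3.75.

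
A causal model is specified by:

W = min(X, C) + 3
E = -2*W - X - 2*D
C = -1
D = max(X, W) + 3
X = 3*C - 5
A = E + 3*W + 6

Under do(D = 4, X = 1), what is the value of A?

-1

The joint intervention fixes D = 4, X = 1, removing each variable's own equation.
W = min(X, C) + 3  [with X=1, C=-1]  = 2
E = -2*W - X - 2*D  [with W=2, X=1, D=4]  = -13
A = E + 3*W + 6  [with E=-13, W=2]  = -1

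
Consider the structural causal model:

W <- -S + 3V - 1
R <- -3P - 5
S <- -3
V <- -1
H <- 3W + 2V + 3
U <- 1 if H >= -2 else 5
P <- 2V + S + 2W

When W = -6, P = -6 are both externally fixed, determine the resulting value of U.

Under do(W = -6, P = -6), each intervened variable's structural equation is replaced by its fixed value.
H = 3W + 2V + 3  [with W=-6, V=-1]  = -17
U = 1 if H >= -2 else 5  [with H=-17]  = 5

5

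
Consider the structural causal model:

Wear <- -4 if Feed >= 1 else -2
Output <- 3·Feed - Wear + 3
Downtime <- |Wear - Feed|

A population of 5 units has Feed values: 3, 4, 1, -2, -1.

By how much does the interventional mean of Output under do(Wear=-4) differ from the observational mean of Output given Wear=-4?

-5

Every unit gets Wear=-4 under the intervention. Output values become 16, 19, 10, 1, 4; E[Output|do(Wear=-4)] = 10.
Conditioning on Wear=-4 selects the 3 unit(s) with Feed ∈ {3, 4, 1}. Their Output values: 16, 19, 10. Mean = 15.
Difference = 10 − 15 = -5.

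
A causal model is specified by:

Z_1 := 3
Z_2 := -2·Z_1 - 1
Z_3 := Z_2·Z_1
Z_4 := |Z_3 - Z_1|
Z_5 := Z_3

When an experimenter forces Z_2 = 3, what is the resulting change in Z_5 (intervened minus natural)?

do(Z_2=3) replaces the equation Z_2 := -2·Z_1 - 1 with the constant Z_2 = 3.
Z_3 = Z_2·Z_1  [with Z_2=3, Z_1=3]  = 9
Z_5 = Z_3  [with Z_3=9]  = 9
Without intervention: Z_2 = -2·Z_1 - 1  [with Z_1=3]  = -7; Z_3 = Z_2·Z_1  [with Z_2=-7, Z_1=3]  = -21; Z_5 = Z_3  [with Z_3=-21]  = -21.
Change = 9 − (-21) = 30.

30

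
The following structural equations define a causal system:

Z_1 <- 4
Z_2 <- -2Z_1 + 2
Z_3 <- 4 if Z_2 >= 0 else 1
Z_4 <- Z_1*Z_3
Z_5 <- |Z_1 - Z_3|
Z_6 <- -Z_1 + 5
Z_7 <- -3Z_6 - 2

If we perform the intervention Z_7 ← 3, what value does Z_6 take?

Intervening sets Z_7 = 3 and removes its equation (Z_7 <- -3Z_6 - 2).
Since Z_6 is not a descendant of the intervened variable, it is unaffected.
Z_6 = -Z_1 + 5  [with Z_1=4]  = 1

1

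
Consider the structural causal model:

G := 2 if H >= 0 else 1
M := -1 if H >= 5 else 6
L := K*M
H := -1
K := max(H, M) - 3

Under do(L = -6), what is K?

3

Under do(L=-6), the mechanism L := K*M is discarded; L is fixed at -6.
Since K is not a descendant of the intervened variable, it is unaffected.
M = -1 if H >= 5 else 6  [with H=-1]  = 6
K = max(H, M) - 3  [with H=-1, M=6]  = 3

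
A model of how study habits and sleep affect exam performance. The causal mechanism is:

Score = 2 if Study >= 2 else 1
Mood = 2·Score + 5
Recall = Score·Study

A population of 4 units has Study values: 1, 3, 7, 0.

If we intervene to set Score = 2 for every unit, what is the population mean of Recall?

Under do(Score=2), Score's equation is replaced by Score=2 for every unit. Per-unit Recall: 2, 6, 14, 0. Mean = 5.5.

5.5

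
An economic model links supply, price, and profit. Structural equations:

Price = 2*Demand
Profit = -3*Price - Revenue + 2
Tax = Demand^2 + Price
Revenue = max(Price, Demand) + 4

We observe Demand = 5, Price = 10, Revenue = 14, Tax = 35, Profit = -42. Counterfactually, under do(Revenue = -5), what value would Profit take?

do(Revenue=-5) replaces the equation Revenue = max(Price, Demand) + 4 with the constant Revenue = -5.
Price = 2*Demand  [with Demand=5]  = 10
Profit = -3*Price - Revenue + 2  [with Price=10, Revenue=-5]  = -23

-23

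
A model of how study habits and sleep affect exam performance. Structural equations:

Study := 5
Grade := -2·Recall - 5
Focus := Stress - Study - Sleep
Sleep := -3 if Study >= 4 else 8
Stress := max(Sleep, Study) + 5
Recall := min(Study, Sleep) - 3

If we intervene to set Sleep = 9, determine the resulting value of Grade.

Under do(Sleep=9), the mechanism Sleep := -3 if Study >= 4 else 8 is discarded; Sleep is fixed at 9.
Recall = min(Study, Sleep) - 3  [with Study=5, Sleep=9]  = 2
Grade = -2·Recall - 5  [with Recall=2]  = -9

-9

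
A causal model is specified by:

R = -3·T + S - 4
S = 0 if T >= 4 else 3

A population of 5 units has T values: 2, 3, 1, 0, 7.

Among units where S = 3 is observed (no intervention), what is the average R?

Conditioning on S=3 selects the 4 unit(s) with T ∈ {2, 3, 1, 0}. Their R values: -7, -10, -4, -1. Mean = -5.5.

-5.5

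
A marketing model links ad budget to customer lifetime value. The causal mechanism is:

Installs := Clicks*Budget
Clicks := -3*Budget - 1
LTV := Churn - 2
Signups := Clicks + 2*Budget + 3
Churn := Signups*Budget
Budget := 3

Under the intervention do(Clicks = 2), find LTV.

Under do(Clicks=2), the mechanism Clicks := -3*Budget - 1 is discarded; Clicks is fixed at 2.
Signups = Clicks + 2*Budget + 3  [with Clicks=2, Budget=3]  = 11
Churn = Signups*Budget  [with Signups=11, Budget=3]  = 33
LTV = Churn - 2  [with Churn=33]  = 31

31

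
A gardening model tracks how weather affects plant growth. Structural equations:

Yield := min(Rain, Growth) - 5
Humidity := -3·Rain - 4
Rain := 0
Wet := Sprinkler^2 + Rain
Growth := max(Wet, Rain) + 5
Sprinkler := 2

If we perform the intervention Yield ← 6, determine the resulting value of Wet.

4

do(Yield=6) replaces the equation Yield := min(Rain, Growth) - 5 with the constant Yield = 6.
Wet is not downstream of the intervention, so its value is determined by the original equations.
Wet = Sprinkler^2 + Rain  [with Sprinkler=2, Rain=0]  = 4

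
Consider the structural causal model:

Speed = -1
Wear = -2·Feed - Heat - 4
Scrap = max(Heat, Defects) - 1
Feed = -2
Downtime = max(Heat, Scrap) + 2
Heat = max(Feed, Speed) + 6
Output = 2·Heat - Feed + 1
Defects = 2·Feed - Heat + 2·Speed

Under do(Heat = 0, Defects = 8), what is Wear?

0

The joint intervention fixes Heat = 0, Defects = 8, removing each variable's own equation.
Wear = -2·Feed - Heat - 4  [with Feed=-2, Heat=0]  = 0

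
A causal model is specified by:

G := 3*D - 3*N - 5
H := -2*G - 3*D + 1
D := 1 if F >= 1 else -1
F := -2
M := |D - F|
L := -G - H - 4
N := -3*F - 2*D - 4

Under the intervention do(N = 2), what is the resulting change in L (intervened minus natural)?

The intervention breaks the incoming arrows to N: N := -3*F - 2*D - 4 no longer applies, and N = 2.
D = 1 if F >= 1 else -1  [with F=-2]  = -1
G = 3*D - 3*N - 5  [with D=-1, N=2]  = -14
H = -2*G - 3*D + 1  [with G=-14, D=-1]  = 32
L = -G - H - 4  [with G=-14, H=32]  = -22
Without intervention: D = 1 if F >= 1 else -1  [with F=-2]  = -1; N = -3*F - 2*D - 4  [with F=-2, D=-1]  = 4; G = 3*D - 3*N - 5  [with D=-1, N=4]  = -20; H = -2*G - 3*D + 1  [with G=-20, D=-1]  = 44; L = -G - H - 4  [with G=-20, H=44]  = -28.
Change = -22 − (-28) = 6.

6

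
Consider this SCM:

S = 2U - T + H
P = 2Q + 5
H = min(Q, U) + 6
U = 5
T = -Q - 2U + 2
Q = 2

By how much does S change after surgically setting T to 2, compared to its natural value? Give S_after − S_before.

The intervention breaks the incoming arrows to T: T = -Q - 2U + 2 no longer applies, and T = 2.
H = min(Q, U) + 6  [with Q=2, U=5]  = 8
S = 2U - T + H  [with U=5, T=2, H=8]  = 16
Without intervention: T = -Q - 2U + 2  [with Q=2, U=5]  = -10; H = min(Q, U) + 6  [with Q=2, U=5]  = 8; S = 2U - T + H  [with U=5, T=-10, H=8]  = 28.
Change = 16 − 28 = -12.

-12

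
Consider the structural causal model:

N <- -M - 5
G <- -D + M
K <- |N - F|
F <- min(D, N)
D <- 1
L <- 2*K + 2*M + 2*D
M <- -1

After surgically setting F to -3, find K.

1

The intervention breaks the incoming arrows to F: F <- min(D, N) no longer applies, and F = -3.
N = -M - 5  [with M=-1]  = -4
K = |N - F|  [with N=-4, F=-3]  = 1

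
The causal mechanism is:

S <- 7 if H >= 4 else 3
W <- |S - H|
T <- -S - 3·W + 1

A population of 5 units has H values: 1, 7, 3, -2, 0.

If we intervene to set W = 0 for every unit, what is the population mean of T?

The intervention sets W=0 in all 5 units regardless of H. Recomputing T per unit gives -2, -6, -2, -2, -2; average -2.8.

-2.8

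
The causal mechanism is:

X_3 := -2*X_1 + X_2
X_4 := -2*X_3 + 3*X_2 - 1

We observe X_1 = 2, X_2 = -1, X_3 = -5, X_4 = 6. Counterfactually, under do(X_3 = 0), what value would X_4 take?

-4

The intervention breaks the incoming arrows to X_3: X_3 := -2*X_1 + X_2 no longer applies, and X_3 = 0.
X_4 = -2*X_3 + 3*X_2 - 1  [with X_3=0, X_2=-1]  = -4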